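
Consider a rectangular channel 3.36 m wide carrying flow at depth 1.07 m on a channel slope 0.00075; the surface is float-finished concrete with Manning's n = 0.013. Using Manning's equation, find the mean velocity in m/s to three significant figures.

A = b·y = 3.36 × 1.07 = 3.595 m²
P = b + 2y = 3.36 + 2×1.07 = 5.500 m
R = A/P = 3.595/5.500 = 0.6537 m
Q = (1/n)·A·R^(2/3)·S^(1/2) = (1/0.013) × 3.595 × 0.6537^(2/3) × 0.00075^(1/2) = 5.704 m³/s
V = Q/A = 5.704/3.595 = 1.587 m/s

1.59 m/s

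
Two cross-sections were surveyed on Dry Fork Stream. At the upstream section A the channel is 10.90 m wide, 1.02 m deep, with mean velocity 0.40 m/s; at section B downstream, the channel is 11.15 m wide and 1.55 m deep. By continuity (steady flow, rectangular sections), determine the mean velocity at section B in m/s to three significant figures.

Q = A₁V₁ = (10.90×1.02) × 0.40 = 4.447 m³/s
A₂ = 11.15 × 1.55 = 17.28 m²
V₂ = Q/A₂ = 4.447/17.28 = 0.2573 m/s

0.257 m/s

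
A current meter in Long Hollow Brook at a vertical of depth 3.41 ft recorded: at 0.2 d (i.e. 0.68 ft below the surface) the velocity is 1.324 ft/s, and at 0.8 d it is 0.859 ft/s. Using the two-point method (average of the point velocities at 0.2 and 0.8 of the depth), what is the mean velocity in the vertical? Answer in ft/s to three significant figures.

v̄ = (1.324 + 0.859) / 2 = 1.092 ft/s

1.09 ft/s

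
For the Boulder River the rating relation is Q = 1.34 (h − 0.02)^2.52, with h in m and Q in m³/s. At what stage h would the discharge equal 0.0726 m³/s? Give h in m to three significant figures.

0.334 m

h − h₀ = (Q/C)^(1/b) = (0.0726/1.34)^(1/2.52) = 0.3145 m
h = 0.02 + 0.3145 = 0.3345 m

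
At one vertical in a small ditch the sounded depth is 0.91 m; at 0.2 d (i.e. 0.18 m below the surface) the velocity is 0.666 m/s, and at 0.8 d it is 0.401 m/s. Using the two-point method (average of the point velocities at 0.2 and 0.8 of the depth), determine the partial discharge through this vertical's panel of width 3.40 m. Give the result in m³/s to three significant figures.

v̄ = (0.666 + 0.401) / 2 = 0.5335 m/s
q = v̄ × d × w = 0.5335 × 0.91 × 3.40 = 1.651 m³/s

1.65 m³/s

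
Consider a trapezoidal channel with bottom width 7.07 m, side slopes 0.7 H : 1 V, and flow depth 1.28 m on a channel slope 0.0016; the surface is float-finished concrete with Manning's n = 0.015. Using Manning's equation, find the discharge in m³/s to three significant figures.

27.2 m³/s

A = (b + z·y)·y = (7.07 + 0.7×1.28)×1.28 = 10.20 m²
P = b + 2y√(1+z²) = 7.07 + 2×1.28×√(1+0.7²) = 10.19 m
R = A/P = 10.20/10.19 = 1.000 m
Q = (1/n)·A·R^(2/3)·S^(1/2) = (1/0.015) × 10.20 × 1.000^(2/3) × 0.0016^(1/2) = 27.19 m³/s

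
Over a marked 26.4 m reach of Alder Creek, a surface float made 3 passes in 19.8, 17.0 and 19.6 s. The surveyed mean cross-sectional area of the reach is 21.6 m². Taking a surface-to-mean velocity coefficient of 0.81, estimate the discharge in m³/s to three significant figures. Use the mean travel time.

t̄ = (19.8 + 17.0 + 19.6) / 3 = 18.8 s
v_surface = L / t̄ = 26.4 / 18.8 = 1.404 m/s
v_mean = 0.81 × 1.404 = 1.137 m/s
Q = A × v_mean = 21.6 × 1.137 = 24.57 m³/s

24.6 m³/s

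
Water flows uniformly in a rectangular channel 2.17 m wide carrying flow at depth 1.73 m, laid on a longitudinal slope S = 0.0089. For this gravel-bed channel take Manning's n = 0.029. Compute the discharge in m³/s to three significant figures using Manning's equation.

A = b·y = 2.17 × 1.73 = 3.754 m²
P = b + 2y = 2.17 + 2×1.73 = 5.630 m
R = A/P = 3.754/5.630 = 0.6668 m
Q = (1/n)·A·R^(2/3)·S^(1/2) = (1/0.029) × 3.754 × 0.6668^(2/3) × 0.0089^(1/2) = 9.321 m³/s

9.32 m³/s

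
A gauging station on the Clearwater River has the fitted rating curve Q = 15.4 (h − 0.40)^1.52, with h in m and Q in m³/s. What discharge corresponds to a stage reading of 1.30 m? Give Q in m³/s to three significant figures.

13.1 m³/s

Q = 15.4 × (1.30 − 0.40)^1.52 = 15.4 × 0.9^1.52 = 13.12 m³/s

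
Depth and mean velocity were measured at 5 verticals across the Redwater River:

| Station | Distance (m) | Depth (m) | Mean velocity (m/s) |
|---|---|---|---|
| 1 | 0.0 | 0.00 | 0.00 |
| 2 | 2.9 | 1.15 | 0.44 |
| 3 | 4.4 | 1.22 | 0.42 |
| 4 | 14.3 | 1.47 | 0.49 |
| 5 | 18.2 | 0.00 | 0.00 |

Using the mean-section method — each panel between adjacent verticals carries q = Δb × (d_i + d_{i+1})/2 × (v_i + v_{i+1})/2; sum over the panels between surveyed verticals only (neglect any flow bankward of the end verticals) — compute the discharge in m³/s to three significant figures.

Panel 1-2: Δb = 2.9 m, d̄ = (0.00+1.15)/2 = 0.575, v̄ = (0.00+0.44)/2 = 0.22 → q = 2.9×0.575×0.22 = 0.3669 m³/s
Panel 2-3: Δb = 1.5 m, d̄ = (1.15+1.22)/2 = 1.185, v̄ = (0.44+0.42)/2 = 0.43 → q = 1.5×1.185×0.43 = 0.7643 m³/s
Panel 3-4: Δb = 9.9 m, d̄ = (1.22+1.47)/2 = 1.345, v̄ = (0.42+0.49)/2 = 0.455 → q = 9.9×1.345×0.455 = 6.059 m³/s
Panel 4-5: Δb = 3.9 m, d̄ = (1.47+0.00)/2 = 0.735, v̄ = (0.49+0.00)/2 = 0.245 → q = 3.9×0.735×0.245 = 0.7023 m³/s
Q = Σ q = 7.892 m³/s

7.89 m³/s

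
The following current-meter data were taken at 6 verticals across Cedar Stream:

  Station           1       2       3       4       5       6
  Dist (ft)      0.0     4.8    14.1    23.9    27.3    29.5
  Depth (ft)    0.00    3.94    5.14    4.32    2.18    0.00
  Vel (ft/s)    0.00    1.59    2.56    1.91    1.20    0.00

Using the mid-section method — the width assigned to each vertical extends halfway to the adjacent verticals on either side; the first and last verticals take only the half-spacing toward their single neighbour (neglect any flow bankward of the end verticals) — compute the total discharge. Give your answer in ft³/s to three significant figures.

232 ft³/s

w_2 = (14.1 − 0.0)/2 = 7.05 ft; q_2 = 1.59 × 3.94 × 7.05 = 44.17 ft³/s
w_3 = (23.9 − 4.8)/2 = 9.55 ft; q_3 = 2.56 × 5.14 × 9.55 = 125.7 ft³/s
w_4 = (27.3 − 14.1)/2 = 6.6 ft; q_4 = 1.91 × 4.32 × 6.6 = 54.46 ft³/s
w_5 = (29.5 − 23.9)/2 = 2.8 ft; q_5 = 1.20 × 2.18 × 2.8 = 7.325 ft³/s
Stations 1, 6 contribute zero (depth or velocity is 0).
Q = Σ qᵢ = 231.6 ft³/s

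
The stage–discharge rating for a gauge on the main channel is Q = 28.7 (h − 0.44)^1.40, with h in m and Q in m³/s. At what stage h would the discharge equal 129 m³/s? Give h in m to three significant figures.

h − h₀ = (Q/C)^(1/b) = (129/28.7)^(1/1.40) = 2.926 m
h = 0.44 + 2.926 = 3.366 m

3.37 m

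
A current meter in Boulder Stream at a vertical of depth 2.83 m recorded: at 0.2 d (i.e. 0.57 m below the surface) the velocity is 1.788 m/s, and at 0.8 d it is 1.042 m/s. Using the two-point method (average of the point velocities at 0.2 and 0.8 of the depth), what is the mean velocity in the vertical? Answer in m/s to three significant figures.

v̄ = (1.788 + 1.042) / 2 = 1.415 m/s

1.42 m/s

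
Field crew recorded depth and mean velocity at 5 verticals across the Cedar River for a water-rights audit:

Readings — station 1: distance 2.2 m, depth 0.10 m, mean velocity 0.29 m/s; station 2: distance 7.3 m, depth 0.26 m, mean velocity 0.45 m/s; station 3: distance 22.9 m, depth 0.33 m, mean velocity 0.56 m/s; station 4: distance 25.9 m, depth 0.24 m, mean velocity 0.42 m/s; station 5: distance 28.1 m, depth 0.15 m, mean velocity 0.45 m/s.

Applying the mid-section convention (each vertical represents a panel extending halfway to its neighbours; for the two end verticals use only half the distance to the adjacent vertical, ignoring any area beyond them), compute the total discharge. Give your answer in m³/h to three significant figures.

w_1 = (7.3 − 2.2)/2 = 2.55 m; q_1 = 0.29 × 0.10 × 2.55 = 0.07395 m³/s
w_2 = (22.9 − 2.2)/2 = 10.35 m; q_2 = 0.45 × 0.26 × 10.35 = 1.211 m³/s
w_3 = (25.9 − 7.3)/2 = 9.3 m; q_3 = 0.56 × 0.33 × 9.3 = 1.719 m³/s
w_4 = (28.1 − 22.9)/2 = 2.6 m; q_4 = 0.42 × 0.24 × 2.6 = 0.2621 m³/s
w_5 = (28.1 − 25.9)/2 = 1.1 m; q_5 = 0.45 × 0.15 × 1.1 = 0.07425 m³/s
Q = Σ qᵢ = 3.340 m³/s
= 3.340 × 3600 = 12020 m³/h

12000 m³/h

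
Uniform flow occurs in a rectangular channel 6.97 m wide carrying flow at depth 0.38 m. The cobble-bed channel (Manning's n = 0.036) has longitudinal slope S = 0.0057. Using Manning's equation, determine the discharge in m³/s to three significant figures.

2.72 m³/s

A = b·y = 6.97 × 0.38 = 2.649 m²
P = b + 2y = 6.97 + 2×0.38 = 7.730 m
R = A/P = 2.649/7.730 = 0.3426 m
Q = (1/n)·A·R^(2/3)·S^(1/2) = (1/0.036) × 2.649 × 0.3426^(2/3) × 0.0057^(1/2) = 2.720 m³/s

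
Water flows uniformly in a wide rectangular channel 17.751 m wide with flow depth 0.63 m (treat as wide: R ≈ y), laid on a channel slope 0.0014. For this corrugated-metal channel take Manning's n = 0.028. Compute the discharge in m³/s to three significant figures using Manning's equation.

11.0 m³/s

A = b·y = 17.751 × 0.63 = 11.18 m²
Wide channel: R ≈ y = 0.63 m
Q = (1/n)·A·R^(2/3)·S^(1/2) = (1/0.028) × 11.18 × 0.6300^(2/3) × 0.0014^(1/2) = 10.98 m³/s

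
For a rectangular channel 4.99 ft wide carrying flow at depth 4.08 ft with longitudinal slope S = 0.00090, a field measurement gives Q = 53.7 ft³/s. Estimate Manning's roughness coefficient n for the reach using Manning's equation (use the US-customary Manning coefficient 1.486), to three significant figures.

0.0226

A = b·y = 4.99 × 4.08 = 20.36 ft²
P = b + 2y = 4.99 + 2×4.08 = 13.15 ft
R = A/P = 20.36/13.15 = 1.548 ft
n = (1.486/Q)·A·R^(2/3)·S^(1/2) = (1.486/53.7) × 20.36 × 1.338 × 0.03000 = 0.02262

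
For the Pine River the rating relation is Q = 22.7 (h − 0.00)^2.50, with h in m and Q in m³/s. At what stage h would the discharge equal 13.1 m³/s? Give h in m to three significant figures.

0.803 m

h − h₀ = (Q/C)^(1/b) = (13.1/22.7)^(1/2.50) = 0.8026 m
h = 0.00 + 0.8026 = 0.8026 m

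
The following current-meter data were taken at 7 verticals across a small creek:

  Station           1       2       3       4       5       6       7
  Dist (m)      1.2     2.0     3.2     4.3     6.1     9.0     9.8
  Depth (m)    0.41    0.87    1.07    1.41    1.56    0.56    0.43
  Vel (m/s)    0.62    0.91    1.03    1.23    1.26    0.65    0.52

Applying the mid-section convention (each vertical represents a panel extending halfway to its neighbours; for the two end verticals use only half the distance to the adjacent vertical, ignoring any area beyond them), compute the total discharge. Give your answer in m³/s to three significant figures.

w_1 = (2.0 − 1.2)/2 = 0.4 m; q_1 = 0.62 × 0.41 × 0.4 = 0.1017 m³/s
w_2 = (3.2 − 1.2)/2 = 1 m; q_2 = 0.91 × 0.87 × 1 = 0.7917 m³/s
w_3 = (4.3 − 2.0)/2 = 1.15 m; q_3 = 1.03 × 1.07 × 1.15 = 1.267 m³/s
w_4 = (6.1 − 3.2)/2 = 1.45 m; q_4 = 1.23 × 1.41 × 1.45 = 2.515 m³/s
w_5 = (9.0 − 4.3)/2 = 2.35 m; q_5 = 1.26 × 1.56 × 2.35 = 4.619 m³/s
w_6 = (9.8 − 6.1)/2 = 1.85 m; q_6 = 0.65 × 0.56 × 1.85 = 0.6734 m³/s
w_7 = (9.8 − 9.0)/2 = 0.4 m; q_7 = 0.52 × 0.43 × 0.4 = 0.08944 m³/s
Q = Σ qᵢ = 10.06 m³/s

10.1 m³/s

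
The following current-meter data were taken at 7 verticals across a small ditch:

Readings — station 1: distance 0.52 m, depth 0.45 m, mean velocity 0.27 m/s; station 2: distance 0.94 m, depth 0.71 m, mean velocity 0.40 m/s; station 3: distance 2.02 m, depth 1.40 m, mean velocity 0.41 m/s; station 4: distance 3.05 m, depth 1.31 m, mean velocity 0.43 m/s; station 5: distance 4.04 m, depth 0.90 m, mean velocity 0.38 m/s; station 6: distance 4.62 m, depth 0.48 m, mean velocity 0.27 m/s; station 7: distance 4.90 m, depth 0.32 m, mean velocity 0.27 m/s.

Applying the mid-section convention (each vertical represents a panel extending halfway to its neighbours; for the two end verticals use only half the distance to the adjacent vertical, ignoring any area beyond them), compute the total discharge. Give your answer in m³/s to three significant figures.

w_1 = (0.94 − 0.52)/2 = 0.21 m; q_1 = 0.27 × 0.45 × 0.21 = 0.02552 m³/s
w_2 = (2.02 − 0.52)/2 = 0.75 m; q_2 = 0.40 × 0.71 × 0.75 = 0.2130 m³/s
w_3 = (3.05 − 0.94)/2 = 1.055 m; q_3 = 0.41 × 1.40 × 1.055 = 0.6056 m³/s
w_4 = (4.04 − 2.02)/2 = 1.01 m; q_4 = 0.43 × 1.31 × 1.01 = 0.5689 m³/s
w_5 = (4.62 − 3.05)/2 = 0.785 m; q_5 = 0.38 × 0.90 × 0.785 = 0.2685 m³/s
w_6 = (4.90 − 4.04)/2 = 0.43 m; q_6 = 0.27 × 0.48 × 0.43 = 0.05573 m³/s
w_7 = (4.90 − 4.62)/2 = 0.14 m; q_7 = 0.27 × 0.32 × 0.14 = 0.01210 m³/s
Q = Σ qᵢ = 1.749 m³/s

1.75 m³/s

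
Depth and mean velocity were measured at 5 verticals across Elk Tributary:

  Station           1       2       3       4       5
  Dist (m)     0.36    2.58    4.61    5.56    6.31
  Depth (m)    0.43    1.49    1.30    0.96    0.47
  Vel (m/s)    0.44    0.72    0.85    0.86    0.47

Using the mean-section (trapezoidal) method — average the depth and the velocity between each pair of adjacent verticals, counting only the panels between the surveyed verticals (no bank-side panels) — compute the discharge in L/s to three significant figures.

Panel 1-2: Δb = 2.22 m, d̄ = (0.43+1.49)/2 = 0.96, v̄ = (0.44+0.72)/2 = 0.58 → q = 2.22×0.96×0.58 = 1.236 m³/s
Panel 2-3: Δb = 2.03 m, d̄ = (1.49+1.30)/2 = 1.395, v̄ = (0.72+0.85)/2 = 0.785 → q = 2.03×1.395×0.785 = 2.223 m³/s
Panel 3-4: Δb = 0.95 m, d̄ = (1.30+0.96)/2 = 1.13, v̄ = (0.85+0.86)/2 = 0.855 → q = 0.95×1.13×0.855 = 0.9178 m³/s
Panel 4-5: Δb = 0.75 m, d̄ = (0.96+0.47)/2 = 0.715, v̄ = (0.86+0.47)/2 = 0.665 → q = 0.75×0.715×0.665 = 0.3566 m³/s
Q = Σ q = 4.734 m³/s
= 4.734 × 1000 = 4734 L/s

4730 L/s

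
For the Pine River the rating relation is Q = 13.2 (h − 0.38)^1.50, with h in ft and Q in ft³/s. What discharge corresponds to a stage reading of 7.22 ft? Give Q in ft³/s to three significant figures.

236 ft³/s

Q = 13.2 × (7.22 − 0.38)^1.50 = 13.2 × 6.84^1.50 = 236.1 ft³/s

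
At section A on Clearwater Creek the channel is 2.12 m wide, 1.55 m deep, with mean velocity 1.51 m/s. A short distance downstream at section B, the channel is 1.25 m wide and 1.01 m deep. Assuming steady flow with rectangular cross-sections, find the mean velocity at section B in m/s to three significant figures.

Q = A₁V₁ = (2.12×1.55) × 1.51 = 4.962 m³/s
A₂ = 1.25 × 1.01 = 1.263 m²
V₂ = Q/A₂ = 4.962/1.263 = 3.930 m/s

3.93 m/s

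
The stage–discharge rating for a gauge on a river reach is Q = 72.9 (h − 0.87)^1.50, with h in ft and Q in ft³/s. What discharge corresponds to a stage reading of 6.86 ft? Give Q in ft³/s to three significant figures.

1070 ft³/s

Q = 72.9 × (6.86 − 0.87)^1.50 = 72.9 × 5.99^1.50 = 1069 ft³/s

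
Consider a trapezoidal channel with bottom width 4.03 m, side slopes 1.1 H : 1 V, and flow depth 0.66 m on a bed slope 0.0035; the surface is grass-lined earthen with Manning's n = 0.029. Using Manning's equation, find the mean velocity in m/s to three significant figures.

A = (b + z·y)·y = (4.03 + 1.1×0.66)×0.66 = 3.139 m²
P = b + 2y√(1+z²) = 4.03 + 2×0.66×√(1+1.1²) = 5.992 m
R = A/P = 3.139/5.992 = 0.5238 m
Q = (1/n)·A·R^(2/3)·S^(1/2) = (1/0.029) × 3.139 × 0.5238^(2/3) × 0.0035^(1/2) = 4.161 m³/s
V = Q/A = 4.161/3.139 = 1.326 m/s

1.33 m/s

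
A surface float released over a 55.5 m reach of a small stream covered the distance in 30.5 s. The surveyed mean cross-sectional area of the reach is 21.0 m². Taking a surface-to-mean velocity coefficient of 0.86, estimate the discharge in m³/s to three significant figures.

v_surface = L / t̄ = 55.5 / 30.5 = 1.820 m/s
v_mean = 0.86 × 1.820 = 1.565 m/s
Q = A × v_mean = 21.0 × 1.565 = 32.86 m³/s

32.9 m³/s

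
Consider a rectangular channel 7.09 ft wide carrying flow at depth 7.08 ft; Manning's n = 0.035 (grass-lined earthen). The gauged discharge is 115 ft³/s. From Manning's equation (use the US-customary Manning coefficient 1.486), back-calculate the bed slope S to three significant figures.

A = b·y = 7.09 × 7.08 = 50.20 ft²
P = b + 2y = 7.09 + 2×7.08 = 21.25 ft
R = A/P = 50.20/21.25 = 2.362 ft
S = (Q·n / (1.486·A·R^(2/3)))² = (115×0.035 / (1.486×50.20×1.774))² = 0.0009255

0.000925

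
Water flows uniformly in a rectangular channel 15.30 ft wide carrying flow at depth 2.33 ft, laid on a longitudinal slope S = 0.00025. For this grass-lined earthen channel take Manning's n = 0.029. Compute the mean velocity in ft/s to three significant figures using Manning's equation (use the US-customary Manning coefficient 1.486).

A = b·y = 15.30 × 2.33 = 35.65 ft²
P = b + 2y = 15.30 + 2×2.33 = 19.96 ft
R = A/P = 35.65/19.96 = 1.786 ft
Q = (1.486/n)·A·R^(2/3)·S^(1/2) = (1.486/0.029) × 35.65 × 1.786^(2/3) × 0.00025^(1/2) = 42.52 ft³/s
V = Q/A = 42.52/35.65 = 1.193 ft/s

1.19 ft/s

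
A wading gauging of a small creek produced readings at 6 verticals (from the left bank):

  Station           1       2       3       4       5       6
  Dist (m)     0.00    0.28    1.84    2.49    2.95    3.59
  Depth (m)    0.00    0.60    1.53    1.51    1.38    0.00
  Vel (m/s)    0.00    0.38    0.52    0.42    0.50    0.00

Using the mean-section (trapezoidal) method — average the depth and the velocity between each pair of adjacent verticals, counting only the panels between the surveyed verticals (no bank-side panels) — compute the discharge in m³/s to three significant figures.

1.64 m³/s

Panel 1-2: Δb = 0.28 m, d̄ = (0.00+0.60)/2 = 0.3, v̄ = (0.00+0.38)/2 = 0.19 → q = 0.28×0.3×0.19 = 0.01596 m³/s
Panel 2-3: Δb = 1.56 m, d̄ = (0.60+1.53)/2 = 1.065, v̄ = (0.38+0.52)/2 = 0.45 → q = 1.56×1.065×0.45 = 0.7476 m³/s
Panel 3-4: Δb = 0.65 m, d̄ = (1.53+1.51)/2 = 1.52, v̄ = (0.52+0.42)/2 = 0.47 → q = 0.65×1.52×0.47 = 0.4644 m³/s
Panel 4-5: Δb = 0.46 m, d̄ = (1.51+1.38)/2 = 1.445, v̄ = (0.42+0.50)/2 = 0.46 → q = 0.46×1.445×0.46 = 0.3058 m³/s
Panel 5-6: Δb = 0.64 m, d̄ = (1.38+0.00)/2 = 0.69, v̄ = (0.50+0.00)/2 = 0.25 → q = 0.64×0.69×0.25 = 0.1104 m³/s
Q = Σ q = 1.644 m³/s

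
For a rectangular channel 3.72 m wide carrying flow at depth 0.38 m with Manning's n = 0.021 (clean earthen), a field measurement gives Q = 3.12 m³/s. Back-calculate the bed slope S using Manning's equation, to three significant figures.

0.0100

A = b·y = 3.72 × 0.38 = 1.414 m²
P = b + 2y = 3.72 + 2×0.38 = 4.480 m
R = A/P = 1.414/4.480 = 0.3155 m
S = (Q·n / (1·A·R^(2/3)))² = (3.12×0.021 / (1×1.414×0.4635))² = 0.01000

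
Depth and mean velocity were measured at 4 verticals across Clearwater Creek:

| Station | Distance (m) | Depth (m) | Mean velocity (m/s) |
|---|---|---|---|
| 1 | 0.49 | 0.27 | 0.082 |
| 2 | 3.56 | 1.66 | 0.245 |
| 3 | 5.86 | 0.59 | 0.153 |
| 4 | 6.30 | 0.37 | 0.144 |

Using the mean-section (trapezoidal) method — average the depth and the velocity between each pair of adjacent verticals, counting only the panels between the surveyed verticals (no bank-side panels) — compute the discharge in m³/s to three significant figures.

1.03 m³/s

Panel 1-2: Δb = 3.07 m, d̄ = (0.27+1.66)/2 = 0.965, v̄ = (0.082+0.245)/2 = 0.1635 → q = 3.07×0.965×0.1635 = 0.4844 m³/s
Panel 2-3: Δb = 2.3 m, d̄ = (1.66+0.59)/2 = 1.125, v̄ = (0.245+0.153)/2 = 0.199 → q = 2.3×1.125×0.199 = 0.5149 m³/s
Panel 3-4: Δb = 0.44 m, d̄ = (0.59+0.37)/2 = 0.48, v̄ = (0.153+0.144)/2 = 0.1485 → q = 0.44×0.48×0.1485 = 0.03136 m³/s
Q = Σ q = 1.031 m³/s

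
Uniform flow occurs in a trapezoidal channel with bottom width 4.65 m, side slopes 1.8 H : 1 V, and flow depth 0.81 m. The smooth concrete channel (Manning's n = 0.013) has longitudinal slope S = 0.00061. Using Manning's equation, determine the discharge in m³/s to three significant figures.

6.83 m³/s

A = (b + z·y)·y = (4.65 + 1.8×0.81)×0.81 = 4.947 m²
P = b + 2y√(1+z²) = 4.65 + 2×0.81×√(1+1.8²) = 7.986 m
R = A/P = 4.947/7.986 = 0.6195 m
Q = (1/n)·A·R^(2/3)·S^(1/2) = (1/0.013) × 4.947 × 0.6195^(2/3) × 0.00061^(1/2) = 6.831 m³/s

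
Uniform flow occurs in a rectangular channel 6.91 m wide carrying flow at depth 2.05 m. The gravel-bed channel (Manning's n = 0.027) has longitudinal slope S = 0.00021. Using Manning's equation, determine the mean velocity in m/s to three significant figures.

0.635 m/s

A = b·y = 6.91 × 2.05 = 14.17 m²
P = b + 2y = 6.91 + 2×2.05 = 11.01 m
R = A/P = 14.17/11.01 = 1.287 m
Q = (1/n)·A·R^(2/3)·S^(1/2) = (1/0.027) × 14.17 × 1.287^(2/3) × 0.00021^(1/2) = 8.994 m³/s
V = Q/A = 8.994/14.17 = 0.6349 m/s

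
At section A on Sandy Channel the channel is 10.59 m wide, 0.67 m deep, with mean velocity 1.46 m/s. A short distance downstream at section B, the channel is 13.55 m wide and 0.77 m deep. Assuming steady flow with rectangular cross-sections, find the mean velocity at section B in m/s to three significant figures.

Q = A₁V₁ = (10.59×0.67) × 1.46 = 10.36 m³/s
A₂ = 13.55 × 0.77 = 10.43 m²
V₂ = Q/A₂ = 10.36/10.43 = 0.9929 m/s

0.993 m/s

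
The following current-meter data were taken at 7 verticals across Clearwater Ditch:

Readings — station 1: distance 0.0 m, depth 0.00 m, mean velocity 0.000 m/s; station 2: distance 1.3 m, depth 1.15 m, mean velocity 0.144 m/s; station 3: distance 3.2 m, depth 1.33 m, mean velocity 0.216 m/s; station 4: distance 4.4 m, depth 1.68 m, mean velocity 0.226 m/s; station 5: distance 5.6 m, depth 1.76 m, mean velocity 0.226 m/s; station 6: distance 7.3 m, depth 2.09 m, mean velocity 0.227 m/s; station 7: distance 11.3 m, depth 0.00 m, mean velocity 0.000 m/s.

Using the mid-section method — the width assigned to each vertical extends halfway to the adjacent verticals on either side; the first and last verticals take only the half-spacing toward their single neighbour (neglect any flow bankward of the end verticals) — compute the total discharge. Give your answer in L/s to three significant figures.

3090 L/s

w_2 = (3.2 − 0.0)/2 = 1.6 m; q_2 = 0.144 × 1.15 × 1.6 = 0.2650 m³/s
w_3 = (4.4 − 1.3)/2 = 1.55 m; q_3 = 0.216 × 1.33 × 1.55 = 0.4453 m³/s
w_4 = (5.6 − 3.2)/2 = 1.2 m; q_4 = 0.226 × 1.68 × 1.2 = 0.4556 m³/s
w_5 = (7.3 − 4.4)/2 = 1.45 m; q_5 = 0.226 × 1.76 × 1.45 = 0.5768 m³/s
w_6 = (11.3 − 5.6)/2 = 2.85 m; q_6 = 0.227 × 2.09 × 2.85 = 1.352 m³/s
Stations 1, 7 contribute zero (depth or velocity is 0).
Q = Σ qᵢ = 3.095 m³/s
= 3.095 × 1000 = 3095 L/s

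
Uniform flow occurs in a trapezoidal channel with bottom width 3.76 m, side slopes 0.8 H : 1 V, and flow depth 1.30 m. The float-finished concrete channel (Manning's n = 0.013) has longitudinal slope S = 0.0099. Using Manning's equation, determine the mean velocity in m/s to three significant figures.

7.03 m/s

A = (b + z·y)·y = (3.76 + 0.8×1.30)×1.30 = 6.240 m²
P = b + 2y√(1+z²) = 3.76 + 2×1.30×√(1+0.8²) = 7.090 m
R = A/P = 6.240/7.090 = 0.8802 m
Q = (1/n)·A·R^(2/3)·S^(1/2) = (1/0.013) × 6.240 × 0.8802^(2/3) × 0.0099^(1/2) = 43.86 m³/s
V = Q/A = 43.86/6.240 = 7.029 m/s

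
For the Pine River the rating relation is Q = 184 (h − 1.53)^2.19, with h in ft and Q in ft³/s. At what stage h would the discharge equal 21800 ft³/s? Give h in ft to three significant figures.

h − h₀ = (Q/C)^(1/b) = (21800/184)^(1/2.19) = 8.848 ft
h = 1.53 + 8.848 = 10.38 ft

10.4 ft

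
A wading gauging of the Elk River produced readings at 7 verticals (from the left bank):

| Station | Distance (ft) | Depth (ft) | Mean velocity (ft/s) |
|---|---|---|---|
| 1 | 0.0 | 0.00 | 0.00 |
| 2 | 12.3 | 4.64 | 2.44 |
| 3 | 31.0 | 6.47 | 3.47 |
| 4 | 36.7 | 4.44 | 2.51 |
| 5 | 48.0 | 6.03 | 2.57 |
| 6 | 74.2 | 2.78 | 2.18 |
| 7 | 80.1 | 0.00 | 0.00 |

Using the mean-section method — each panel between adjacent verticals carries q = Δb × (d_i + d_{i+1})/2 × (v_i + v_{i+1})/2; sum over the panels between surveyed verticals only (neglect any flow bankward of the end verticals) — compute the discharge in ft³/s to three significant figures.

Panel 1-2: Δb = 12.3 ft, d̄ = (0.00+4.64)/2 = 2.32, v̄ = (0.00+2.44)/2 = 1.22 → q = 12.3×2.32×1.22 = 34.81 ft³/s
Panel 2-3: Δb = 18.7 ft, d̄ = (4.64+6.47)/2 = 5.555, v̄ = (2.44+3.47)/2 = 2.955 → q = 18.7×5.555×2.955 = 307.0 ft³/s
Panel 3-4: Δb = 5.7 ft, d̄ = (6.47+4.44)/2 = 5.455, v̄ = (3.47+2.51)/2 = 2.99 → q = 5.7×5.455×2.99 = 92.97 ft³/s
Panel 4-5: Δb = 11.3 ft, d̄ = (4.44+6.03)/2 = 5.235, v̄ = (2.51+2.57)/2 = 2.54 → q = 11.3×5.235×2.54 = 150.3 ft³/s
Panel 5-6: Δb = 26.2 ft, d̄ = (6.03+2.78)/2 = 4.405, v̄ = (2.57+2.18)/2 = 2.375 → q = 26.2×4.405×2.375 = 274.1 ft³/s
Panel 6-7: Δb = 5.9 ft, d̄ = (2.78+0.00)/2 = 1.39, v̄ = (2.18+0.00)/2 = 1.09 → q = 5.9×1.39×1.09 = 8.939 ft³/s
Q = Σ q = 868.0 ft³/s

868 ft³/s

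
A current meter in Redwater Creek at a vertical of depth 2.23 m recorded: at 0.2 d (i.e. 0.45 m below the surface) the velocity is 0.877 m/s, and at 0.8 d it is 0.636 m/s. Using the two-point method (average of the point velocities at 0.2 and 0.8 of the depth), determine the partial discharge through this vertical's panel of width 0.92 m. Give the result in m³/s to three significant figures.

1.55 m³/s

v̄ = (0.877 + 0.636) / 2 = 0.7565 m/s
q = v̄ × d × w = 0.7565 × 2.23 × 0.92 = 1.552 m³/s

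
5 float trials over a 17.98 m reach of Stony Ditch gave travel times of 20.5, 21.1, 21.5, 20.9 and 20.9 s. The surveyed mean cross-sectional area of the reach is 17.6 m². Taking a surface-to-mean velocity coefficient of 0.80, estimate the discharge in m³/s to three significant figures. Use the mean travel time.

12.1 m³/s

t̄ = (20.5 + 21.1 + 21.5 + 20.9 + 20.9) / 5 = 20.98 s
v_surface = L / t̄ = 17.98 / 20.98 = 0.8570 m/s
v_mean = 0.80 × 0.8570 = 0.6856 m/s
Q = A × v_mean = 17.6 × 0.6856 = 12.07 m³/s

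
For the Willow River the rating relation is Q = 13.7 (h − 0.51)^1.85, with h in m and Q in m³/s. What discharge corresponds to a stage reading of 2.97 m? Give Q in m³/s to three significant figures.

72.4 m³/s

Q = 13.7 × (2.97 − 0.51)^1.85 = 13.7 × 2.46^1.85 = 72.44 m³/s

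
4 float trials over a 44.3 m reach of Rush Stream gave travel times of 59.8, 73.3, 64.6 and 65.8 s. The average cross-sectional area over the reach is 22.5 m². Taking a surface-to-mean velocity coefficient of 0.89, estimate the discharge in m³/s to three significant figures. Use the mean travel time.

13.5 m³/s

t̄ = (59.8 + 73.3 + 64.6 + 65.8) / 4 = 65.875 s
v_surface = L / t̄ = 44.3 / 65.875 = 0.6725 m/s
v_mean = 0.89 × 0.6725 = 0.5985 m/s
Q = A × v_mean = 22.5 × 0.5985 = 13.47 m³/s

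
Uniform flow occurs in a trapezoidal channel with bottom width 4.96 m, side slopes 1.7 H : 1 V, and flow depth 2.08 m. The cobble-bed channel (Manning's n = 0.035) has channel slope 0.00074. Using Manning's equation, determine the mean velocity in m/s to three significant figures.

0.946 m/s

A = (b + z·y)·y = (4.96 + 1.7×2.08)×2.08 = 17.67 m²
P = b + 2y√(1+z²) = 4.96 + 2×2.08×√(1+1.7²) = 13.16 m
R = A/P = 17.67/13.16 = 1.342 m
Q = (1/n)·A·R^(2/3)·S^(1/2) = (1/0.035) × 17.67 × 1.342^(2/3) × 0.00074^(1/2) = 16.71 m³/s
V = Q/A = 16.71/17.67 = 0.9458 m/s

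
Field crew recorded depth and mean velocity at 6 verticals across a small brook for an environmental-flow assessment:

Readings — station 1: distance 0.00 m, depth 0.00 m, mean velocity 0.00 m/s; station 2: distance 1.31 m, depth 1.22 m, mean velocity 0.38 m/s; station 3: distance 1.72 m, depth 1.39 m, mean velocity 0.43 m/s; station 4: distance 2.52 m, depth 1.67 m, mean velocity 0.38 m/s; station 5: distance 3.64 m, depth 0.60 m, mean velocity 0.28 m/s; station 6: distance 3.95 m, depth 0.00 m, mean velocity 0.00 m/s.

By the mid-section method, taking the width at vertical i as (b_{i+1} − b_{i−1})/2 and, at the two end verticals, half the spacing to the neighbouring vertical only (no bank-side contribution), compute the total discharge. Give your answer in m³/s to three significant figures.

w_2 = (1.72 − 0.00)/2 = 0.86 m; q_2 = 0.38 × 1.22 × 0.86 = 0.3987 m³/s
w_3 = (2.52 − 1.31)/2 = 0.605 m; q_3 = 0.43 × 1.39 × 0.605 = 0.3616 m³/s
w_4 = (3.64 − 1.72)/2 = 0.96 m; q_4 = 0.38 × 1.67 × 0.96 = 0.6092 m³/s
w_5 = (3.95 − 2.52)/2 = 0.715 m; q_5 = 0.28 × 0.60 × 0.715 = 0.1201 m³/s
Stations 1, 6 contribute zero (depth or velocity is 0).
Q = Σ qᵢ = 1.490 m³/s

1.49 m³/s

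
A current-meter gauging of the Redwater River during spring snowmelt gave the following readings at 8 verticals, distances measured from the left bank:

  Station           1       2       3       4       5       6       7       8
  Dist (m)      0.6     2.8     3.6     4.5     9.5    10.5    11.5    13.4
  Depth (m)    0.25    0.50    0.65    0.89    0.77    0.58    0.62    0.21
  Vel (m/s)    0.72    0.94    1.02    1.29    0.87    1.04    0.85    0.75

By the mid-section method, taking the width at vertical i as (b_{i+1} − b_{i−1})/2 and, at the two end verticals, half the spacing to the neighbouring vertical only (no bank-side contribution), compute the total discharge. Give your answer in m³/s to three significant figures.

8.38 m³/s

w_1 = (2.8 − 0.6)/2 = 1.1 m; q_1 = 0.72 × 0.25 × 1.1 = 0.1980 m³/s
w_2 = (3.6 − 0.6)/2 = 1.5 m; q_2 = 0.94 × 0.50 × 1.5 = 0.7050 m³/s
w_3 = (4.5 − 2.8)/2 = 0.85 m; q_3 = 1.02 × 0.65 × 0.85 = 0.5636 m³/s
w_4 = (9.5 − 3.6)/2 = 2.95 m; q_4 = 1.29 × 0.89 × 2.95 = 3.387 m³/s
w_5 = (10.5 − 4.5)/2 = 3 m; q_5 = 0.87 × 0.77 × 3 = 2.010 m³/s
w_6 = (11.5 − 9.5)/2 = 1 m; q_6 = 1.04 × 0.58 × 1 = 0.6032 m³/s
w_7 = (13.4 − 10.5)/2 = 1.45 m; q_7 = 0.85 × 0.62 × 1.45 = 0.7642 m³/s
w_8 = (13.4 − 11.5)/2 = 0.95 m; q_8 = 0.75 × 0.21 × 0.95 = 0.1496 m³/s
Q = Σ qᵢ = 8.380 m³/s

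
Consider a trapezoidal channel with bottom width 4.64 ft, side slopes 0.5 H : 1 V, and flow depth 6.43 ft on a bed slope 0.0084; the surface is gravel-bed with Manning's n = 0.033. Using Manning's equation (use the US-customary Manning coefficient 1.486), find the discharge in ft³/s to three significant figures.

400 ft³/s

A = (b + z·y)·y = (4.64 + 0.5×6.43)×6.43 = 50.51 ft²
P = b + 2y√(1+z²) = 4.64 + 2×6.43×√(1+0.5²) = 19.02 ft
R = A/P = 50.51/19.02 = 2.656 ft
Q = (1.486/n)·A·R^(2/3)·S^(1/2) = (1.486/0.033) × 50.51 × 2.656^(2/3) × 0.0084^(1/2) = 399.8 ft³/s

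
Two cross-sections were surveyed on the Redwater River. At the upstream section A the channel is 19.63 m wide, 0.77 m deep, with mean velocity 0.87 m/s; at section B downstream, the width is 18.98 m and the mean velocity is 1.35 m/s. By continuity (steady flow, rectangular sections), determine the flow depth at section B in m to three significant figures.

0.513 m

Q = A₁V₁ = (19.63×0.77) × 0.87 = 13.15 m³/s
d₂ = Q/(b₂ V₂) = 13.15/(18.98×1.35) = 0.5132 m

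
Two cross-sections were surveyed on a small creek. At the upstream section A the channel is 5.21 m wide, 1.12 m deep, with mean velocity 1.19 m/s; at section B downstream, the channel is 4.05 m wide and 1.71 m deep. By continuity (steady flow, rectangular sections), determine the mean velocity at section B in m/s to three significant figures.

Q = A₁V₁ = (5.21×1.12) × 1.19 = 6.944 m³/s
A₂ = 4.05 × 1.71 = 6.926 m²
V₂ = Q/A₂ = 6.944/6.926 = 1.003 m/s

1.00 m/s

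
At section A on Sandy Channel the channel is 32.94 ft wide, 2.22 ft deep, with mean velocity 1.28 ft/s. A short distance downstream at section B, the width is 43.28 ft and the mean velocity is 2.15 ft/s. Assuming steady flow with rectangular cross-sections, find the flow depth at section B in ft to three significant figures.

Q = A₁V₁ = (32.94×2.22) × 1.28 = 93.60 ft³/s
d₂ = Q/(b₂ V₂) = 93.60/(43.28×2.15) = 1.006 ft

1.01 ft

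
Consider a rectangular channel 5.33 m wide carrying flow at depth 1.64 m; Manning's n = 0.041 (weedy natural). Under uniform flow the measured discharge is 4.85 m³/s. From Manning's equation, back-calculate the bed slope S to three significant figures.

A = b·y = 5.33 × 1.64 = 8.741 m²
P = b + 2y = 5.33 + 2×1.64 = 8.610 m
R = A/P = 8.741/8.610 = 1.015 m
S = (Q·n / (1·A·R^(2/3)))² = (4.85×0.041 / (1×8.741×1.010))² = 0.0005072

0.000507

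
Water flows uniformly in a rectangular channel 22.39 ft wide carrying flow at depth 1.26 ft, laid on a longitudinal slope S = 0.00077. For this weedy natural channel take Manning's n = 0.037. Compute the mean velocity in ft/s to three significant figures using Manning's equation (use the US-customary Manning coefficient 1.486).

A = b·y = 22.39 × 1.26 = 28.21 ft²
P = b + 2y = 22.39 + 2×1.26 = 24.91 ft
R = A/P = 28.21/24.91 = 1.133 ft
Q = (1.486/n)·A·R^(2/3)·S^(1/2) = (1.486/0.037) × 28.21 × 1.133^(2/3) × 0.00077^(1/2) = 34.16 ft³/s
V = Q/A = 34.16/28.21 = 1.211 ft/s

1.21 ft/s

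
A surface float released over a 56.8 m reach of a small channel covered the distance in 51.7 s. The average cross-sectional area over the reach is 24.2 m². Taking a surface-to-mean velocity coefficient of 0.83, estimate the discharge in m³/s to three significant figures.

v_surface = L / t̄ = 56.8 / 51.7 = 1.099 m/s
v_mean = 0.83 × 1.099 = 0.9119 m/s
Q = A × v_mean = 24.2 × 0.9119 = 22.07 m³/s

22.1 m³/s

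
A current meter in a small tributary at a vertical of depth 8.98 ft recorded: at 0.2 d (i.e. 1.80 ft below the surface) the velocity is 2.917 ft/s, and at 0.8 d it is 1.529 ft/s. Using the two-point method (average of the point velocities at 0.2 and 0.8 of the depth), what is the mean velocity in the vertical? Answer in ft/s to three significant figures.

2.22 ft/s

v̄ = (2.917 + 1.529) / 2 = 2.223 ft/s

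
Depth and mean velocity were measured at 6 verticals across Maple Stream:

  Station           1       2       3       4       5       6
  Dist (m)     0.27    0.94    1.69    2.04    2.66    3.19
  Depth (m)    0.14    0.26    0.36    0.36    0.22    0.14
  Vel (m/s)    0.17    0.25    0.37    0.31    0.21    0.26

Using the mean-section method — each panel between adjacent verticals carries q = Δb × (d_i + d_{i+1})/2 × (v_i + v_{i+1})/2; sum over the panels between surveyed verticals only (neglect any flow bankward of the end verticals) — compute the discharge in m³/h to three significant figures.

764 m³/h

Panel 1-2: Δb = 0.67 m, d̄ = (0.14+0.26)/2 = 0.2, v̄ = (0.17+0.25)/2 = 0.21 → q = 0.67×0.2×0.21 = 0.02814 m³/s
Panel 2-3: Δb = 0.75 m, d̄ = (0.26+0.36)/2 = 0.31, v̄ = (0.25+0.37)/2 = 0.31 → q = 0.75×0.31×0.31 = 0.07208 m³/s
Panel 3-4: Δb = 0.35 m, d̄ = (0.36+0.36)/2 = 0.36, v̄ = (0.37+0.31)/2 = 0.34 → q = 0.35×0.36×0.34 = 0.04284 m³/s
Panel 4-5: Δb = 0.62 m, d̄ = (0.36+0.22)/2 = 0.29, v̄ = (0.31+0.21)/2 = 0.26 → q = 0.62×0.29×0.26 = 0.04675 m³/s
Panel 5-6: Δb = 0.53 m, d̄ = (0.22+0.14)/2 = 0.18, v̄ = (0.21+0.26)/2 = 0.235 → q = 0.53×0.18×0.235 = 0.02242 m³/s
Q = Σ q = 0.2122 m³/s
= 0.2122 × 3600 = 764.0 m³/h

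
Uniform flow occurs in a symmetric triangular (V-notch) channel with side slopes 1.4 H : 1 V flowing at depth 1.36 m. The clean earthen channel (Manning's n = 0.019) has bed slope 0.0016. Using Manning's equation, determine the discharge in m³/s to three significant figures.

3.67 m³/s

A = z·y² = 1.4×1.36² = 2.589 m²
P = 2y√(1+z²) = 2×1.36×√(1+1.4²) = 4.680 m
R = A/P = 2.589/4.680 = 0.5533 m
Q = (1/n)·A·R^(2/3)·S^(1/2) = (1/0.019) × 2.589 × 0.5533^(2/3) × 0.0016^(1/2) = 3.674 m³/s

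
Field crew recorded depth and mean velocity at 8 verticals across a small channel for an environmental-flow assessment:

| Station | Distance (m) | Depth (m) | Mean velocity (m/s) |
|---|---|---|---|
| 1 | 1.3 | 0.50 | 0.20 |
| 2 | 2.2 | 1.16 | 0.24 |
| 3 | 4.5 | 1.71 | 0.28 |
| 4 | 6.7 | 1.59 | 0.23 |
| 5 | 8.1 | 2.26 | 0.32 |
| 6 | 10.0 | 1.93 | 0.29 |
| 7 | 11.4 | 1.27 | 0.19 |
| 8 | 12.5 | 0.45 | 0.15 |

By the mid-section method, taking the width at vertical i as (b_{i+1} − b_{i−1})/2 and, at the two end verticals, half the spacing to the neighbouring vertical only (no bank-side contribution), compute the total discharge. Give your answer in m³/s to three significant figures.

w_1 = (2.2 − 1.3)/2 = 0.45 m; q_1 = 0.20 × 0.50 × 0.45 = 0.04500 m³/s
w_2 = (4.5 − 1.3)/2 = 1.6 m; q_2 = 0.24 × 1.16 × 1.6 = 0.4454 m³/s
w_3 = (6.7 − 2.2)/2 = 2.25 m; q_3 = 0.28 × 1.71 × 2.25 = 1.077 m³/s
w_4 = (8.1 − 4.5)/2 = 1.8 m; q_4 = 0.23 × 1.59 × 1.8 = 0.6583 m³/s
w_5 = (10.0 − 6.7)/2 = 1.65 m; q_5 = 0.32 × 2.26 × 1.65 = 1.193 m³/s
w_6 = (11.4 − 8.1)/2 = 1.65 m; q_6 = 0.29 × 1.93 × 1.65 = 0.9235 m³/s
w_7 = (12.5 − 10.0)/2 = 1.25 m; q_7 = 0.19 × 1.27 × 1.25 = 0.3016 m³/s
w_8 = (12.5 − 11.4)/2 = 0.55 m; q_8 = 0.15 × 0.45 × 0.55 = 0.03713 m³/s
Q = Σ qᵢ = 4.682 m³/s

4.68 m³/s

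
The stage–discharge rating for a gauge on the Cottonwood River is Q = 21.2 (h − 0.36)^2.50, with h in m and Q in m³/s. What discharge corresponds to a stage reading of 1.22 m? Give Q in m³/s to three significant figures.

14.5 m³/s

Q = 21.2 × (1.22 − 0.36)^2.50 = 21.2 × 0.86^2.50 = 14.54 m³/s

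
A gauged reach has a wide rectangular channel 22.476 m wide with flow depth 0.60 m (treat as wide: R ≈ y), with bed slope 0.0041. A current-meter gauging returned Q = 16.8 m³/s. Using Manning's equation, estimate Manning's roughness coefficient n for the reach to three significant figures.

0.0366

A = b·y = 22.476 × 0.60 = 13.49 m²
Wide channel: R ≈ y = 0.60 m
n = (1/Q)·A·R^(2/3)·S^(1/2) = (1/16.8) × 13.49 × 0.7114 × 0.06403 = 0.03656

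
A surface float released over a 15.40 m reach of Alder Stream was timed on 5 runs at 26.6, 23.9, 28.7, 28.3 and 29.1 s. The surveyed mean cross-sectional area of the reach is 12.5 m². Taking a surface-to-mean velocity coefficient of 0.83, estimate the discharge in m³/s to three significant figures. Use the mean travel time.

5.85 m³/s

t̄ = (26.6 + 23.9 + 28.7 + 28.3 + 29.1) / 5 = 27.32 s
v_surface = L / t̄ = 15.40 / 27.32 = 0.5637 m/s
v_mean = 0.83 × 0.5637 = 0.4679 m/s
Q = A × v_mean = 12.5 × 0.4679 = 5.848 m³/s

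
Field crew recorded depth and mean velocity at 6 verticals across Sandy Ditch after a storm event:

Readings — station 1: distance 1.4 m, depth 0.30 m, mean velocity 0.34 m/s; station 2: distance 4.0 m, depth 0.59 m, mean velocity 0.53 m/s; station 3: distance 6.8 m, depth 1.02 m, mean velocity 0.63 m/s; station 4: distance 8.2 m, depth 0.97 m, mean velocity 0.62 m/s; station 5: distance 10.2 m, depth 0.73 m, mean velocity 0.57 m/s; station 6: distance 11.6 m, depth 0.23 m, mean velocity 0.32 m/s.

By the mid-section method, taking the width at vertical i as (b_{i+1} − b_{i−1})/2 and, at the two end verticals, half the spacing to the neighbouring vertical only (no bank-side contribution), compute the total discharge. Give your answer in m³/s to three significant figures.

4.11 m³/s

w_1 = (4.0 − 1.4)/2 = 1.3 m; q_1 = 0.34 × 0.30 × 1.3 = 0.1326 m³/s
w_2 = (6.8 − 1.4)/2 = 2.7 m; q_2 = 0.53 × 0.59 × 2.7 = 0.8443 m³/s
w_3 = (8.2 − 4.0)/2 = 2.1 m; q_3 = 0.63 × 1.02 × 2.1 = 1.349 m³/s
w_4 = (10.2 − 6.8)/2 = 1.7 m; q_4 = 0.62 × 0.97 × 1.7 = 1.022 m³/s
w_5 = (11.6 − 8.2)/2 = 1.7 m; q_5 = 0.57 × 0.73 × 1.7 = 0.7074 m³/s
w_6 = (11.6 − 10.2)/2 = 0.7 m; q_6 = 0.32 × 0.23 × 0.7 = 0.05152 m³/s
Q = Σ qᵢ = 4.108 m³/s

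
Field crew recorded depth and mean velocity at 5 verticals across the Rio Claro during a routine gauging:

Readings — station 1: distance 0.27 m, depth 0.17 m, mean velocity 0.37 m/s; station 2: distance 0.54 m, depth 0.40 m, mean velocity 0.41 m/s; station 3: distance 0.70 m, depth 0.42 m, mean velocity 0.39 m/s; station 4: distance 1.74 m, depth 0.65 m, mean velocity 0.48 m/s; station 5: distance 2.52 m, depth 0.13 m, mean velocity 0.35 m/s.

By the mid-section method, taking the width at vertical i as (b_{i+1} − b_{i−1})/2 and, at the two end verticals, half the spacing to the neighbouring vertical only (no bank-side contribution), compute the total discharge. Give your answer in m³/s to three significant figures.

0.444 m³/s

w_1 = (0.54 − 0.27)/2 = 0.135 m; q_1 = 0.37 × 0.17 × 0.135 = 0.008492 m³/s
w_2 = (0.70 − 0.27)/2 = 0.215 m; q_2 = 0.41 × 0.40 × 0.215 = 0.03526 m³/s
w_3 = (1.74 − 0.54)/2 = 0.6 m; q_3 = 0.39 × 0.42 × 0.6 = 0.09828 m³/s
w_4 = (2.52 − 0.70)/2 = 0.91 m; q_4 = 0.48 × 0.65 × 0.91 = 0.2839 m³/s
w_5 = (2.52 − 1.74)/2 = 0.39 m; q_5 = 0.35 × 0.13 × 0.39 = 0.01775 m³/s
Q = Σ qᵢ = 0.4437 m³/s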